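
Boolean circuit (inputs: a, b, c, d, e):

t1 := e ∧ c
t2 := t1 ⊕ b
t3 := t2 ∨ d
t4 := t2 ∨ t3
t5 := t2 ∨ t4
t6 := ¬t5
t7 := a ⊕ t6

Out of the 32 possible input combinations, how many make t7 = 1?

16

t7 = a ⊕ t6 must be 1, so a and t6 differ.
Enumerating the 32 input combinations, 16 give t7 = 1 and 16 give t7 = 0.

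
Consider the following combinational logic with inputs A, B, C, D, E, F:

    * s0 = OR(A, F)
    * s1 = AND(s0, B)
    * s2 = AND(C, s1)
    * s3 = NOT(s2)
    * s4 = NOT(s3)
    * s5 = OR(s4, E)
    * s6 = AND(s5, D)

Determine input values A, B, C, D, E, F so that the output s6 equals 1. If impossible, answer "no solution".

s6 = AND(s5, D) must be 1, so both s5 = 1 and D = 1.
s5 = OR(s4, E) must be 1, so at least one of s4, E is 1.
Check with A=1 B=0 C=0 D=1 E=1 F=1:
s0 = OR(A, F) = OR(1, 1) = 1
s1 = AND(s0, B) = AND(1, 0) = 0
s2 = AND(C, s1) = AND(0, 0) = 0
s3 = NOT(s2) = NOT 0 = 1
s4 = NOT(s3) = NOT 1 = 0
s5 = OR(s4, E) = OR(0, 1) = 1
s6 = AND(s5, D) = AND(1, 1) = 1
So s6 = 1 as required.

A=1 B=0 C=0 D=1 E=1 F=1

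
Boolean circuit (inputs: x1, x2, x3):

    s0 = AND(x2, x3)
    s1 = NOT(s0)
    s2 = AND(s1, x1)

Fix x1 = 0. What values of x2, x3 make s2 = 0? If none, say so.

Check with x1 = 0 and x2=0, x3=1:
s0 = AND(x2, x3) = AND(0, 1) = 0
s1 = NOT(s0) = NOT 0 = 1
s2 = AND(s1, x1) = AND(1, 0) = 0
So s2 = 0.

x2=0, x3=1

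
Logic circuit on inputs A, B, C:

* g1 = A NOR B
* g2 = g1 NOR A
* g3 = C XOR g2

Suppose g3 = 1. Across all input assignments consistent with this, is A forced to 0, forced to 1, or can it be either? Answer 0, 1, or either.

Both values of A occur among assignments with g3 = 1:
  A=0: A=0, B=0, C=1
  A=1: A=1, B=0, C=1

either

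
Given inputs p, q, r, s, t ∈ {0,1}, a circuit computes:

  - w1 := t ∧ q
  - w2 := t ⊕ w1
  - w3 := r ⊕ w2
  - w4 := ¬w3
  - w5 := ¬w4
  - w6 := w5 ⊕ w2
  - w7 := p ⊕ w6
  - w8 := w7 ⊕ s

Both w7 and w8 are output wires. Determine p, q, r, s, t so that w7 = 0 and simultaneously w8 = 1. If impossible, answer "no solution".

p=1, q=0, r=1, s=1, t=0

Check with p=1, q=0, r=1, s=1, t=0:
w1 = t ∧ q = 0 ∧ 0 = 0
w2 = t ⊕ w1 = 0 ⊕ 0 = 0
w3 = r ⊕ w2 = 1 ⊕ 0 = 1
w4 = ¬w3 = ¬1 = 0
w5 = ¬w4 = ¬0 = 1
w6 = w5 ⊕ w2 = 1 ⊕ 0 = 1
w7 = p ⊕ w6 = 1 ⊕ 1 = 0
w8 = w7 ⊕ s = 0 ⊕ 1 = 1
So w7 = 0 and w8 = 1.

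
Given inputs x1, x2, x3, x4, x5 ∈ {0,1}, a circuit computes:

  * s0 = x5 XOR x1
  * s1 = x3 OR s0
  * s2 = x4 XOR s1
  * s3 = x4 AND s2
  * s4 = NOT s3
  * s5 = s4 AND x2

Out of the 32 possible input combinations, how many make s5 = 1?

14

s5 = s4 AND x2 must be 1, so both s4 = 1 and x2 = 1.
Enumerating the 32 input combinations, 14 give s5 = 1 and 18 give s5 = 0.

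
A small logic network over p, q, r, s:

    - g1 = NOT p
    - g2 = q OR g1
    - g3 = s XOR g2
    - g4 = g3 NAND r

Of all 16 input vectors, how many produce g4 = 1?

12

g4 = g3 NAND r must be 1, so at least one of g3, r is 0.
Enumerating the 16 input combinations, 12 give g4 = 1 and 4 give g4 = 0.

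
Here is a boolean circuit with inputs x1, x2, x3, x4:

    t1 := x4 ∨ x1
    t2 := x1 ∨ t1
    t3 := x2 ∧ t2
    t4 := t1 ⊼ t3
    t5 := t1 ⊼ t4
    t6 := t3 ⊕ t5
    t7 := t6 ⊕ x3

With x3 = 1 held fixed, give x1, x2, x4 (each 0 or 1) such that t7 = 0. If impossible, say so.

t7 = t6 ⊕ x3 must be 0, so t6 and x3 are equal.
Check with x3 = 1 and x1=0, x2=1, x4=0:
t1 = x4 ∨ x1 = 0 ∨ 0 = 0
t2 = x1 ∨ t1 = 0 ∨ 0 = 0
t3 = x2 ∧ t2 = 1 ∧ 0 = 0
t4 = t1 ⊼ t3 = 0 ⊼ 0 = 1
t5 = t1 ⊼ t4 = 0 ⊼ 1 = 1
t6 = t3 ⊕ t5 = 0 ⊕ 1 = 1
t7 = t6 ⊕ x3 = 1 ⊕ 1 = 0
So t7 = 0.

x1=0, x2=1, x4=0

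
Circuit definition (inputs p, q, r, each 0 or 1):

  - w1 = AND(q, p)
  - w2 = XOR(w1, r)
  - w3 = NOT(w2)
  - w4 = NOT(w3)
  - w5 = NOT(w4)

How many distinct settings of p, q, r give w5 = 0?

4

w5 = NOT(w4) must be 0, so w4 = 1.
w4 = NOT(w3) must be 1, so w3 = 0.
w3 = NOT(w2) must be 0, so w2 = 1.
Satisfying assignments:
  p=0, q=0, r=1
  p=0, q=1, r=1
  p=1, q=0, r=1
  p=1, q=1, r=0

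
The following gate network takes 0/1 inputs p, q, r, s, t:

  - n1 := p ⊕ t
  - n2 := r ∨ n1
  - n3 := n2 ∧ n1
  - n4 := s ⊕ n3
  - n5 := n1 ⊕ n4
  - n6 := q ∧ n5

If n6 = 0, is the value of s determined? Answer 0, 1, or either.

either

Both values of s occur among assignments with n6 = 0:
  s=0: p=0, q=0, r=0, s=0, t=0
  s=1: p=0, q=0, r=0, s=1, t=0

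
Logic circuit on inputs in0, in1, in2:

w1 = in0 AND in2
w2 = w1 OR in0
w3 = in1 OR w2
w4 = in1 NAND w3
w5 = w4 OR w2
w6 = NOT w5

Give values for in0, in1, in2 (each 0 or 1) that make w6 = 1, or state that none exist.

w6 = NOT w5 must be 1, so w5 = 0.
w5 = w4 OR w2 must be 0, so both w4 = 0 and w2 = 0.
Check with in0=0, in1=1, in2=0:
w1 = in0 AND in2 = 0 AND 0 = 0
w2 = w1 OR in0 = 0 OR 0 = 0
w3 = in1 OR w2 = 1 OR 0 = 1
w4 = in1 NAND w3 = 1 NAND 1 = 0
w5 = w4 OR w2 = 0 OR 0 = 0
w6 = NOT w5 = NOT 0 = 1
So w6 = 1 as required.

in0=0, in1=1, in2=0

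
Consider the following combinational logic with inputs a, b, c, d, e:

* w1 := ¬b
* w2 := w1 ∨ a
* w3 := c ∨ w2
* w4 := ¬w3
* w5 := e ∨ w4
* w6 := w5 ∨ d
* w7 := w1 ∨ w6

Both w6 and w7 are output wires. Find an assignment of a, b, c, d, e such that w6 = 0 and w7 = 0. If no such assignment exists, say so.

a=1, b=1, c=1, d=0, e=0

Check with a=1, b=1, c=1, d=0, e=0:
w1 = ¬b = ¬1 = 0
w2 = w1 ∨ a = 0 ∨ 1 = 1
w3 = c ∨ w2 = 1 ∨ 1 = 1
w4 = ¬w3 = ¬1 = 0
w5 = e ∨ w4 = 0 ∨ 0 = 0
w6 = w5 ∨ d = 0 ∨ 0 = 0
w7 = w1 ∨ w6 = 0 ∨ 0 = 0
So w6 = 0 and w7 = 0.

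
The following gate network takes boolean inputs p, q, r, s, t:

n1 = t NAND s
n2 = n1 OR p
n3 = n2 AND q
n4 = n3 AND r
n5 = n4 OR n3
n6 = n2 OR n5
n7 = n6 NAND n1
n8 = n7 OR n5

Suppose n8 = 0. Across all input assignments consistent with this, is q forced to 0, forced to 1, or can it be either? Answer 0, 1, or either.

0

n8 = n7 OR n5 must be 0, so both n7 = 0 and n5 = 0.
Every assignment with n8 = 0 has q = 0; there are 12 such assignment(s).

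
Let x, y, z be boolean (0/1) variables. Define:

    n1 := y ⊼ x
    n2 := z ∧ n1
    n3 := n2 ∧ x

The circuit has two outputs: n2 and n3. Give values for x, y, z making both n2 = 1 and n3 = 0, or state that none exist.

Check with x=0 y=1 z=1:
n1 = y ⊼ x = 1 ⊼ 0 = 1
n2 = z ∧ n1 = 1 ∧ 1 = 1
n3 = n2 ∧ x = 1 ∧ 0 = 0
So n2 = 1 and n3 = 0.

x=0 y=1 z=1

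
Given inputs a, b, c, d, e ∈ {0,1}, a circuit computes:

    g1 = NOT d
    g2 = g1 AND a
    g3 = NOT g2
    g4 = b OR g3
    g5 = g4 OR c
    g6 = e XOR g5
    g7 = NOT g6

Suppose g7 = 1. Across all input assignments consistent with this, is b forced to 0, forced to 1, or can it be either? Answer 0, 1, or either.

either

Both values of b occur among assignments with g7 = 1:
  b=0: a=0, b=0, c=0, d=0, e=1
  b=1: a=0, b=1, c=0, d=0, e=1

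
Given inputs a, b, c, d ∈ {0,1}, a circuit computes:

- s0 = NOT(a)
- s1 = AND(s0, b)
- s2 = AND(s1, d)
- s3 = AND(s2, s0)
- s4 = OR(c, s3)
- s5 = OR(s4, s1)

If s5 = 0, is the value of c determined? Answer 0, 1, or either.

0

s5 = OR(s4, s1) must be 0, so both s4 = 0 and s1 = 0.
Every assignment with s5 = 0 has c = 0; there are 6 such assignment(s).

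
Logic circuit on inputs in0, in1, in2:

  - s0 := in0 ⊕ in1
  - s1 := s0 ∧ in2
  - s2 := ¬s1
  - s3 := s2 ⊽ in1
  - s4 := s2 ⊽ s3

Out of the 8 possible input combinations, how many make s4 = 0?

7

s4 = s2 ⊽ s3 must be 0, so at least one of s2, s3 is 1.
Enumerating the 8 input combinations, 7 give s4 = 0 and 1 give s4 = 1.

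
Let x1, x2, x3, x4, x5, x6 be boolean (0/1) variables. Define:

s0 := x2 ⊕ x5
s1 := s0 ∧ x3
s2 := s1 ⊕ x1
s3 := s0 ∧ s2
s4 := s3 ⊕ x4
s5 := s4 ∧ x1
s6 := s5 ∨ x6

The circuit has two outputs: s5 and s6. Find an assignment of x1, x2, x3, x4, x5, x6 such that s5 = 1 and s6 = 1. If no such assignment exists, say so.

Check with x1=1, x2=0, x3=1, x4=1, x5=1, x6=1:
s0 = x2 ⊕ x5 = 0 ⊕ 1 = 1
s1 = s0 ∧ x3 = 1 ∧ 1 = 1
s2 = s1 ⊕ x1 = 1 ⊕ 1 = 0
s3 = s0 ∧ s2 = 1 ∧ 0 = 0
s4 = s3 ⊕ x4 = 0 ⊕ 1 = 1
s5 = s4 ∧ x1 = 1 ∧ 1 = 1
s6 = s5 ∨ x6 = 1 ∨ 1 = 1
So s5 = 1 and s6 = 1.

x1=1, x2=0, x3=1, x4=1, x5=1, x6=1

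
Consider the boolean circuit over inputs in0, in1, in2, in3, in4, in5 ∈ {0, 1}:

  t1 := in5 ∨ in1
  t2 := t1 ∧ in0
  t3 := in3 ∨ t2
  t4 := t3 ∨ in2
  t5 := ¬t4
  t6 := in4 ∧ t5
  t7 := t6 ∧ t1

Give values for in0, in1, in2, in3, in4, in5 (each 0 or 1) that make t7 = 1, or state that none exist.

t7 = t6 ∧ t1 must be 1, so both t6 = 1 and t1 = 1.
t6 = in4 ∧ t5 must be 1, so both in4 = 1 and t5 = 1.
Check with in0=0, in1=1, in2=0, in3=0, in4=1, in5=0:
t1 = in5 ∨ in1 = 0 ∨ 1 = 1
t2 = t1 ∧ in0 = 1 ∧ 0 = 0
t3 = in3 ∨ t2 = 0 ∨ 0 = 0
t4 = t3 ∨ in2 = 0 ∨ 0 = 0
t5 = ¬t4 = ¬0 = 1
t6 = in4 ∧ t5 = 1 ∧ 1 = 1
t7 = t6 ∧ t1 = 1 ∧ 1 = 1
So t7 = 1 as required.

in0=0, in1=1, in2=0, in3=0, in4=1, in5=0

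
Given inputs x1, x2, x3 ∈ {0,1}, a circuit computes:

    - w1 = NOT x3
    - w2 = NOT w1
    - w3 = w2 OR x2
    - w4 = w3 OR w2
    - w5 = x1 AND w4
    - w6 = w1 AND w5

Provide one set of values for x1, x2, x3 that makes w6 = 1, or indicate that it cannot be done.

w6 = w1 AND w5 must be 1, so both w1 = 1 and w5 = 1.
w1 = NOT x3 must be 1, so x3 = 0.
Check with x1=1 x2=1 x3=0:
w1 = NOT x3 = NOT 0 = 1
w2 = NOT w1 = NOT 1 = 0
w3 = w2 OR x2 = 0 OR 1 = 1
w4 = w3 OR w2 = 1 OR 0 = 1
w5 = x1 AND w4 = 1 AND 1 = 1
w6 = w1 AND w5 = 1 AND 1 = 1
So w6 = 1 as required.

x1=1 x2=1 x3=0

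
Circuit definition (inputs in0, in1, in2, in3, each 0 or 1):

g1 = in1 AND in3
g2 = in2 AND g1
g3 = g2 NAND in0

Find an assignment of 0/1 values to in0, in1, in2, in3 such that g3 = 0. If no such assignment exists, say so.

Check with in0=1 in1=1 in2=1 in3=1:
g1 = in1 AND in3 = 1 AND 1 = 1
g2 = in2 AND g1 = 1 AND 1 = 1
g3 = g2 NAND in0 = 1 NAND 1 = 0
So g3 = 0 as required.

in0=1 in1=1 in2=1 in3=1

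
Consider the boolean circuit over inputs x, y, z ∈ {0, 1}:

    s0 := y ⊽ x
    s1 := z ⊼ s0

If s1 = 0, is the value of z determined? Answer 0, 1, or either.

1

s1 = z ⊼ s0 must be 0, so both z = 1 and s0 = 1.
s0 = y ⊽ x must be 1, so both y = 0 and x = 0.
Every assignment with s1 = 0 has z = 1; there are 1 such assignment(s).
  x=0, y=0, z=1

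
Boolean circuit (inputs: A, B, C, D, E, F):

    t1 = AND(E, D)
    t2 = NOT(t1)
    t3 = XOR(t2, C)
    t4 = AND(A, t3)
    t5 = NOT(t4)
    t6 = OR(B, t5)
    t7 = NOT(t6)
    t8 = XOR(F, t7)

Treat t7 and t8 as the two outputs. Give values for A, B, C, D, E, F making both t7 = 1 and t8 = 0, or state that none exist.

Check with A=1, B=0, C=0, D=0, E=0, F=1:
t1 = AND(E, D) = AND(0, 0) = 0
t2 = NOT(t1) = NOT 0 = 1
t3 = XOR(t2, C) = XOR(1, 0) = 1
t4 = AND(A, t3) = AND(1, 1) = 1
t5 = NOT(t4) = NOT 1 = 0
t6 = OR(B, t5) = OR(0, 0) = 0
t7 = NOT(t6) = NOT 0 = 1
t8 = XOR(F, t7) = XOR(1, 1) = 0
So t7 = 1 and t8 = 0.

A=1, B=0, C=0, D=0, E=0, F=1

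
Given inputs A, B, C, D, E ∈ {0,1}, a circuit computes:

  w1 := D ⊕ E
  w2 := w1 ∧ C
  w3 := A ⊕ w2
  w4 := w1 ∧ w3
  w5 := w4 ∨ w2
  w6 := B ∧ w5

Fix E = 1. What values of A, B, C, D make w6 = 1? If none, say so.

A=0 B=1 C=1 D=0

Check with E = 1 and A=0, B=1, C=1, D=0:
w1 = D ⊕ E = 0 ⊕ 1 = 1
w2 = w1 ∧ C = 1 ∧ 1 = 1
w3 = A ⊕ w2 = 0 ⊕ 1 = 1
w4 = w1 ∧ w3 = 1 ∧ 1 = 1
w5 = w4 ∨ w2 = 1 ∨ 1 = 1
w6 = B ∧ w5 = 1 ∧ 1 = 1
So w6 = 1.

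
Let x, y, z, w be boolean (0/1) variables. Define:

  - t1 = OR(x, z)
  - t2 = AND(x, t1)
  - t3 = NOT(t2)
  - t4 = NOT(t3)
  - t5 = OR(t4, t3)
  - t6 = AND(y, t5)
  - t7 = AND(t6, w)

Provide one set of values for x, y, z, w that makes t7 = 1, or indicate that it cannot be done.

Check with x=0, y=1, z=1, w=1:
t1 = OR(x, z) = OR(0, 1) = 1
t2 = AND(x, t1) = AND(0, 1) = 0
t3 = NOT(t2) = NOT 0 = 1
t4 = NOT(t3) = NOT 1 = 0
t5 = OR(t4, t3) = OR(0, 1) = 1
t6 = AND(y, t5) = AND(1, 1) = 1
t7 = AND(t6, w) = AND(1, 1) = 1
So t7 = 1 as required.

x=0, y=1, z=1, w=1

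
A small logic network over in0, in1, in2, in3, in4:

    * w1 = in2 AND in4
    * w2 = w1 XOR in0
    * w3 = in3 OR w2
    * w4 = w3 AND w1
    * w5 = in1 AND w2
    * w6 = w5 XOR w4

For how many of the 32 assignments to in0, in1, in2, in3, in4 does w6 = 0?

22

w6 = w5 XOR w4 must be 0, so w5 and w4 are equal.
Enumerating the 32 input combinations, 22 give w6 = 0 and 10 give w6 = 1.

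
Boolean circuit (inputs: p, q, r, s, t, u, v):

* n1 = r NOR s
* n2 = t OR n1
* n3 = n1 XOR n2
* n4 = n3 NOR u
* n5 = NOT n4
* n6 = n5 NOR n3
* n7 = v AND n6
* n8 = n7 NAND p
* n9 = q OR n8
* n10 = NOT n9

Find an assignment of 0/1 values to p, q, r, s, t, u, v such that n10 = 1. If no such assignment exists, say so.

p=1, q=0, r=0, s=0, t=1, u=0, v=1

n10 = NOT n9 must be 1, so n9 = 0.
n9 = q OR n8 must be 0, so both q = 0 and n8 = 0.
Check with p=1, q=0, r=0, s=0, t=1, u=0, v=1:
n1 = r NOR s = 0 NOR 0 = 1
n2 = t OR n1 = 1 OR 1 = 1
n3 = n1 XOR n2 = 1 XOR 1 = 0
n4 = n3 NOR u = 0 NOR 0 = 1
n5 = NOT n4 = NOT 1 = 0
n6 = n5 NOR n3 = 0 NOR 0 = 1
n7 = v AND n6 = 1 AND 1 = 1
n8 = n7 NAND p = 1 NAND 1 = 0
n9 = q OR n8 = 0 OR 0 = 0
n10 = NOT n9 = NOT 0 = 1
So n10 = 1 as required.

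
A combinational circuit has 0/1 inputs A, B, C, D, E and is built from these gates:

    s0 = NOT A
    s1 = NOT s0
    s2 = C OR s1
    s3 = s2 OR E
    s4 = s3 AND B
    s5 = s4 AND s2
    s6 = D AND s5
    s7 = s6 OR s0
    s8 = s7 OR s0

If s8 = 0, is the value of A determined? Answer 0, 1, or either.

1

s8 = s7 OR s0 must be 0, so both s7 = 0 and s0 = 0.
Every assignment with s8 = 0 has A = 1; there are 12 such assignment(s).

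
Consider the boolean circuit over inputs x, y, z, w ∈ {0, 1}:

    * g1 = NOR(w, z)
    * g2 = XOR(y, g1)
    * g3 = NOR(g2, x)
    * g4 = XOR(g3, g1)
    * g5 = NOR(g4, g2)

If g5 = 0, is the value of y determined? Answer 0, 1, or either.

Both values of y occur among assignments with g5 = 0:
  y=0: x=0, y=0, z=0, w=0
  y=1: x=0, y=1, z=0, w=1

either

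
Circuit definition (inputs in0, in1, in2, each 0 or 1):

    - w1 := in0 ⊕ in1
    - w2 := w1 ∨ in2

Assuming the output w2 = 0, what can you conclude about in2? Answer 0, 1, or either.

w2 = w1 ∨ in2 must be 0, so both w1 = 0 and in2 = 0.
w1 = in0 ⊕ in1 must be 0, so in0 and in1 are equal.
Every assignment with w2 = 0 has in2 = 0; there are 2 such assignment(s).
  in0=0, in1=0, in2=0
  in0=1, in1=1, in2=0

0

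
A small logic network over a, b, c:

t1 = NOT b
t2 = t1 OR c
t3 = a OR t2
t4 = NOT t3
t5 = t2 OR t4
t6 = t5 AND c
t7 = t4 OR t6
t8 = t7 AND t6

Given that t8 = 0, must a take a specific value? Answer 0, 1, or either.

Both values of a occur among assignments with t8 = 0:
  a=0: a=0, b=0, c=0
  a=1: a=1, b=0, c=0

either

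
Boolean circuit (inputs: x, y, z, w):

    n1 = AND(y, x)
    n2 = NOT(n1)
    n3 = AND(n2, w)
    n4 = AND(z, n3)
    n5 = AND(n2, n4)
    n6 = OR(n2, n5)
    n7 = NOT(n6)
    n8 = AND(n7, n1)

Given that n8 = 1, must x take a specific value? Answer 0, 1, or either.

1

n8 = AND(n7, n1) must be 1, so both n7 = 1 and n1 = 1.
n7 = NOT(n6) must be 1, so n6 = 0.
n1 = AND(y, x) must be 1, so both y = 1 and x = 1.
Every assignment with n8 = 1 has x = 1; there are 4 such assignment(s).
  x=1, y=1, z=0, w=0
  x=1, y=1, z=0, w=1
  x=1, y=1, z=1, w=0
  x=1, y=1, z=1, w=1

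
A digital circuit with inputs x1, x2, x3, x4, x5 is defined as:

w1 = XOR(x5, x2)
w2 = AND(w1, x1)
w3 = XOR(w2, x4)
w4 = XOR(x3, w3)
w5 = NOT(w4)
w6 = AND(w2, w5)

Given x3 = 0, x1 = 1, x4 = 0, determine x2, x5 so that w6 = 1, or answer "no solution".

With x3 = 0, x1 = 1, x4 = 0 fixed, none of the 4 settings of x2, x5 give w6 = 1.
For example, with x2=0, x5=0:
w1 = XOR(x5, x2) = XOR(0, 0) = 0
w2 = AND(w1, x1) = AND(0, 1) = 0
w3 = XOR(w2, x4) = XOR(0, 0) = 0
w4 = XOR(x3, w3) = XOR(0, 0) = 0
w5 = NOT(w4) = NOT 0 = 1
w6 = AND(w2, w5) = AND(0, 1) = 0
giving w6 = 0 ≠ 1.

no solution exists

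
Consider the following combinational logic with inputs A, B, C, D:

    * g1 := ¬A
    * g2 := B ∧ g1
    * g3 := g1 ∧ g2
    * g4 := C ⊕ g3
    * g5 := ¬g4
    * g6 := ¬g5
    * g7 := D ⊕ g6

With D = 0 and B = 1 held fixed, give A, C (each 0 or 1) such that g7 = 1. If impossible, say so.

A=0 C=0

Check with D = 0 and B = 1 and A=0, C=0:
g1 = ¬A = ¬0 = 1
g2 = B ∧ g1 = 1 ∧ 1 = 1
g3 = g1 ∧ g2 = 1 ∧ 1 = 1
g4 = C ⊕ g3 = 0 ⊕ 1 = 1
g5 = ¬g4 = ¬1 = 0
g6 = ¬g5 = ¬0 = 1
g7 = D ⊕ g6 = 0 ⊕ 1 = 1
So g7 = 1.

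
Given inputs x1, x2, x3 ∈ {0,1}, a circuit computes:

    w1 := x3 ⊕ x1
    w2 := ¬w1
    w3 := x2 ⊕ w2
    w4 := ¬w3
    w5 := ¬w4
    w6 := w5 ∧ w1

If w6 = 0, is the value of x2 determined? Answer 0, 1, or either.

either

Both values of x2 occur among assignments with w6 = 0:
  x2=0: x1=0, x2=0, x3=0
  x2=1: x1=0, x2=1, x3=0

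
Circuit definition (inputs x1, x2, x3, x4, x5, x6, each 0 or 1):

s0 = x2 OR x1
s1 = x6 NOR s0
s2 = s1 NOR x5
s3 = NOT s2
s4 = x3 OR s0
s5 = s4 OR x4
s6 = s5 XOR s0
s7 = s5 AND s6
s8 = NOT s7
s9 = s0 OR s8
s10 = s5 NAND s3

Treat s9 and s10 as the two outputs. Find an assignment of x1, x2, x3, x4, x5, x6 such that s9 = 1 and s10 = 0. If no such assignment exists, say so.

Check with x1=0, x2=1, x3=1, x4=0, x5=1, x6=1:
s0 = x2 OR x1 = 1 OR 0 = 1
s1 = x6 NOR s0 = 1 NOR 1 = 0
s2 = s1 NOR x5 = 0 NOR 1 = 0
s3 = NOT s2 = NOT 0 = 1
s4 = x3 OR s0 = 1 OR 1 = 1
s5 = s4 OR x4 = 1 OR 0 = 1
s6 = s5 XOR s0 = 1 XOR 1 = 0
s7 = s5 AND s6 = 1 AND 0 = 0
s8 = NOT s7 = NOT 0 = 1
s9 = s0 OR s8 = 1 OR 1 = 1
s10 = s5 NAND s3 = 1 NAND 1 = 0
So s9 = 1 and s10 = 0.

x1=0, x2=1, x3=1, x4=0, x5=1, x6=1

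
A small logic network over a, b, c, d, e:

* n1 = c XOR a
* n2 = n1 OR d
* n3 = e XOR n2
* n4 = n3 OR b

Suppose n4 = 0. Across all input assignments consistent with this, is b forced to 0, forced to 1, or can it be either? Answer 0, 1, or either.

n4 = n3 OR b must be 0, so both n3 = 0 and b = 0.
Every assignment with n4 = 0 has b = 0; there are 8 such assignment(s).

0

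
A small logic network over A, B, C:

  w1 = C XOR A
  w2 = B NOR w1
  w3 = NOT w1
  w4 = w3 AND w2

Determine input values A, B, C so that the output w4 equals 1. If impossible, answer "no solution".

A=0, B=0, C=0

w4 = w3 AND w2 must be 1, so both w3 = 1 and w2 = 1.
Check with A=0, B=0, C=0:
w1 = C XOR A = 0 XOR 0 = 0
w2 = B NOR w1 = 0 NOR 0 = 1
w3 = NOT w1 = NOT 0 = 1
w4 = w3 AND w2 = 1 AND 1 = 1
So w4 = 1 as required.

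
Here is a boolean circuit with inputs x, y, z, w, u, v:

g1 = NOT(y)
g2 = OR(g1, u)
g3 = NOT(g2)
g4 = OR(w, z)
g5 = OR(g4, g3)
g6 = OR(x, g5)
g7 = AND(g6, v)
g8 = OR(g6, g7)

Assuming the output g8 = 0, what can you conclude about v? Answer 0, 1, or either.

Both values of v occur among assignments with g8 = 0:
  v=0: x=0, y=0, z=0, w=0, u=0, v=0
  v=1: x=0, y=0, z=0, w=0, u=0, v=1

either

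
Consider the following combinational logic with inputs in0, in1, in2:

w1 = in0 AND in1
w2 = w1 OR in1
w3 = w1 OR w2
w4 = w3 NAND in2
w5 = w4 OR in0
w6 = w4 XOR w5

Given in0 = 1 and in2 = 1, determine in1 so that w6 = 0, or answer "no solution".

in1=0

w6 = w4 XOR w5 must be 0, so w4 and w5 are equal.
Check with in0 = 1 and in2 = 1 and in1=0:
w1 = in0 AND in1 = 1 AND 0 = 0
w2 = w1 OR in1 = 0 OR 0 = 0
w3 = w1 OR w2 = 0 OR 0 = 0
w4 = w3 NAND in2 = 0 NAND 1 = 1
w5 = w4 OR in0 = 1 OR 1 = 1
w6 = w4 XOR w5 = 1 XOR 1 = 0
So w6 = 0.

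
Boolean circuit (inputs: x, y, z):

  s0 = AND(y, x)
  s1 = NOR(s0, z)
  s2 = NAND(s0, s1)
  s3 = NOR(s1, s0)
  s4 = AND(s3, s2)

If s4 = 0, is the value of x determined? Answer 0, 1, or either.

either

Both values of x occur among assignments with s4 = 0:
  x=0: x=0, y=0, z=0
  x=1: x=1, y=0, z=0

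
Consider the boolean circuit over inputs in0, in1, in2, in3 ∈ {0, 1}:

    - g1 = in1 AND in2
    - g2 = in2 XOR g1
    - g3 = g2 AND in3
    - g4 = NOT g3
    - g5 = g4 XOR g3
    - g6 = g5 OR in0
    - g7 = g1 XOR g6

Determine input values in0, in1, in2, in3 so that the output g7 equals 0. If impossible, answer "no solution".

in0=0, in1=1, in2=1, in3=0

Check with in0=0, in1=1, in2=1, in3=0:
g1 = in1 AND in2 = 1 AND 1 = 1
g2 = in2 XOR g1 = 1 XOR 1 = 0
g3 = g2 AND in3 = 0 AND 0 = 0
g4 = NOT g3 = NOT 0 = 1
g5 = g4 XOR g3 = 1 XOR 0 = 1
g6 = g5 OR in0 = 1 OR 0 = 1
g7 = g1 XOR g6 = 1 XOR 1 = 0
So g7 = 0 as required.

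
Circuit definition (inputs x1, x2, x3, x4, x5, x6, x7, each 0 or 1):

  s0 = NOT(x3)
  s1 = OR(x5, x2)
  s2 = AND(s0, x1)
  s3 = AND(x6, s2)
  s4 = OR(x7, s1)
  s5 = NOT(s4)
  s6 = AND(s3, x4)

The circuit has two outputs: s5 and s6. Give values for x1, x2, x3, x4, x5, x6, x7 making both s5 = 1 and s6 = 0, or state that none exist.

Check with x1=1 x2=0 x3=1 x4=1 x5=0 x6=0 x7=0:
s0 = NOT(x3) = NOT 1 = 0
s1 = OR(x5, x2) = OR(0, 0) = 0
s2 = AND(s0, x1) = AND(0, 1) = 0
s3 = AND(x6, s2) = AND(0, 0) = 0
s4 = OR(x7, s1) = OR(0, 0) = 0
s5 = NOT(s4) = NOT 0 = 1
s6 = AND(s3, x4) = AND(0, 1) = 0
So s5 = 1 and s6 = 0.

x1=1 x2=0 x3=1 x4=1 x5=0 x6=0 x7=0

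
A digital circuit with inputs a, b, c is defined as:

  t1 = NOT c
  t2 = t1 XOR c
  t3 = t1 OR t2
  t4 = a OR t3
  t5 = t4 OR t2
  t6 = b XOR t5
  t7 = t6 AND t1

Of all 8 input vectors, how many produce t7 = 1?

2

t7 = t6 AND t1 must be 1, so both t6 = 1 and t1 = 1.
t6 = b XOR t5 must be 1, so b and t5 differ.
t1 = NOT c must be 1, so c = 0.
Satisfying assignments:
  a=0, b=0, c=0
  a=1, b=0, c=0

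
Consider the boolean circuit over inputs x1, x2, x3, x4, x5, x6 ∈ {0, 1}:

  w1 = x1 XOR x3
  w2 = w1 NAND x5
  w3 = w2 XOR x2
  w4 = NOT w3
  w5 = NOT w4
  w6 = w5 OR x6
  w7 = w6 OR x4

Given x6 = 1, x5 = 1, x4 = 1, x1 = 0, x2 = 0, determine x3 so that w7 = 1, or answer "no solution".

x3=1

Check with x6 = 1, x5 = 1, x4 = 1, x1 = 0, x2 = 0 and x3=1:
w1 = x1 XOR x3 = 0 XOR 1 = 1
w2 = w1 NAND x5 = 1 NAND 1 = 0
w3 = w2 XOR x2 = 0 XOR 0 = 0
w4 = NOT w3 = NOT 0 = 1
w5 = NOT w4 = NOT 1 = 0
w6 = w5 OR x6 = 0 OR 1 = 1
w7 = w6 OR x4 = 1 OR 1 = 1
So w7 = 1.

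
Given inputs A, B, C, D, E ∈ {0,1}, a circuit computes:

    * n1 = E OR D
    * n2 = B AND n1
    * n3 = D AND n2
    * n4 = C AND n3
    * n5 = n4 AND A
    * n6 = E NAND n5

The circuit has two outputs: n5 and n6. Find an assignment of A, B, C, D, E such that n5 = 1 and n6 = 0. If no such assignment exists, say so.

Check with A=1, B=1, C=1, D=1, E=1:
n1 = E OR D = 1 OR 1 = 1
n2 = B AND n1 = 1 AND 1 = 1
n3 = D AND n2 = 1 AND 1 = 1
n4 = C AND n3 = 1 AND 1 = 1
n5 = n4 AND A = 1 AND 1 = 1
n6 = E NAND n5 = 1 NAND 1 = 0
So n5 = 1 and n6 = 0.

A=1, B=1, C=1, D=1, E=1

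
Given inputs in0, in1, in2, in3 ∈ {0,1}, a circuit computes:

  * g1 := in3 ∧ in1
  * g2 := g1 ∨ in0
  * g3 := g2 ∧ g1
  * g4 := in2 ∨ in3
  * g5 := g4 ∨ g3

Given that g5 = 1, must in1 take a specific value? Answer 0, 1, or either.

either

Both values of in1 occur among assignments with g5 = 1:
  in1=0: in0=0, in1=0, in2=0, in3=1
  in1=1: in0=0, in1=1, in2=0, in3=1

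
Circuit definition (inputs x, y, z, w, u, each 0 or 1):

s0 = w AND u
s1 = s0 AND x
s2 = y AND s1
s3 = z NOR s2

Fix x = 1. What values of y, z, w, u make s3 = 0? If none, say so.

s3 = z NOR s2 must be 0, so at least one of z, s2 is 1.
Check with x = 1 and y=0, z=1, w=1, u=1:
s0 = w AND u = 1 AND 1 = 1
s1 = s0 AND x = 1 AND 1 = 1
s2 = y AND s1 = 0 AND 1 = 0
s3 = z NOR s2 = 1 NOR 0 = 0
So s3 = 0.

y=0, z=1, w=1, u=1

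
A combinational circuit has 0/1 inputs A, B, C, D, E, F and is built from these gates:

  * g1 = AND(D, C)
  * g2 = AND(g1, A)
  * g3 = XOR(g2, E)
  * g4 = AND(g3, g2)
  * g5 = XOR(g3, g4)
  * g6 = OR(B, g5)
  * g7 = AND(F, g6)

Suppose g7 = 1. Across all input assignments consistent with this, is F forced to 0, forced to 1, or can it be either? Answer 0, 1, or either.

g7 = AND(F, g6) must be 1, so both F = 1 and g6 = 1.
Every assignment with g7 = 1 has F = 1; there are 23 such assignment(s).

1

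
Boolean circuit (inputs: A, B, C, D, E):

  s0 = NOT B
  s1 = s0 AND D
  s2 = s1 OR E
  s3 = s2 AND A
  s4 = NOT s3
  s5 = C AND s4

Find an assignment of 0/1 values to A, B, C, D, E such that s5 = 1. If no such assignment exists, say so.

A=0, B=0, C=1, D=1, E=1

s5 = C AND s4 must be 1, so both C = 1 and s4 = 1.
Check with A=0, B=0, C=1, D=1, E=1:
s0 = NOT B = NOT 0 = 1
s1 = s0 AND D = 1 AND 1 = 1
s2 = s1 OR E = 1 OR 1 = 1
s3 = s2 AND A = 1 AND 0 = 0
s4 = NOT s3 = NOT 0 = 1
s5 = C AND s4 = 1 AND 1 = 1
So s5 = 1 as required.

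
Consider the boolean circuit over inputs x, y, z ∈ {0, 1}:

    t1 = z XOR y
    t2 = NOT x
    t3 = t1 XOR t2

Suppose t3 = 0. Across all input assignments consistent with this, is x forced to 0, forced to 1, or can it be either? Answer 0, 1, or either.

Both values of x occur among assignments with t3 = 0:
  x=0: x=0, y=0, z=1
  x=1: x=1, y=0, z=0

either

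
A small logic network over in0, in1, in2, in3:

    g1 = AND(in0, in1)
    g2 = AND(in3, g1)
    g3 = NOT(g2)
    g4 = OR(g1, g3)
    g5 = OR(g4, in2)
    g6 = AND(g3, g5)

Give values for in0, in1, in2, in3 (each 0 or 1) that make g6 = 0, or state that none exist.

in0=1, in1=1, in2=0, in3=1

g6 = AND(g3, g5) must be 0, so at least one of g3, g5 is 0.
Check with in0=1, in1=1, in2=0, in3=1:
g1 = AND(in0, in1) = AND(1, 1) = 1
g2 = AND(in3, g1) = AND(1, 1) = 1
g3 = NOT(g2) = NOT 1 = 0
g4 = OR(g1, g3) = OR(1, 0) = 1
g5 = OR(g4, in2) = OR(1, 0) = 1
g6 = AND(g3, g5) = AND(0, 1) = 0
So g6 = 0 as required.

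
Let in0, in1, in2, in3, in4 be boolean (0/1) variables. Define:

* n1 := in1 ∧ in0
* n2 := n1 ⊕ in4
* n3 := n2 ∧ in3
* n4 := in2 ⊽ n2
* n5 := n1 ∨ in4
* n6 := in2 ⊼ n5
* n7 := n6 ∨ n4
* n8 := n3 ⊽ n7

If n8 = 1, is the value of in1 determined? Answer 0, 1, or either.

Both values of in1 occur among assignments with n8 = 1:
  in1=0: in0=0, in1=0, in2=1, in3=0, in4=1
  in1=1: in0=0, in1=1, in2=1, in3=0, in4=1

either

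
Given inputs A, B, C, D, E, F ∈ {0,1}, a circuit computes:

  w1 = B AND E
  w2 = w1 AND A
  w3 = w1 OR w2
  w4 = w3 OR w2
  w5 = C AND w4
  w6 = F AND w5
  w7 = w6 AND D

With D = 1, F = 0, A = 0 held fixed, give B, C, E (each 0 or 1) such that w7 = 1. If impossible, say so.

no solution exists

With D = 1, F = 0, A = 0 fixed, none of the 8 settings of B, C, E give w7 = 1.
For example, with B=1, C=1, E=0:
w1 = B AND E = 1 AND 0 = 0
w2 = w1 AND A = 0 AND 0 = 0
w3 = w1 OR w2 = 0 OR 0 = 0
w4 = w3 OR w2 = 0 OR 0 = 0
w5 = C AND w4 = 1 AND 0 = 0
w6 = F AND w5 = 0 AND 0 = 0
w7 = w6 AND D = 0 AND 1 = 0
giving w7 = 0 ≠ 1.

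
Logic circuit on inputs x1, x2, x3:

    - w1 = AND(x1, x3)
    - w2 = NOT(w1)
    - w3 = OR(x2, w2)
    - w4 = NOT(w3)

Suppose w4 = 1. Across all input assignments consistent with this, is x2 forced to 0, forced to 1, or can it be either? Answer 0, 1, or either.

w4 = NOT(w3) must be 1, so w3 = 0.
Every assignment with w4 = 1 has x2 = 0; there are 1 such assignment(s).
  x1=1, x2=0, x3=1

0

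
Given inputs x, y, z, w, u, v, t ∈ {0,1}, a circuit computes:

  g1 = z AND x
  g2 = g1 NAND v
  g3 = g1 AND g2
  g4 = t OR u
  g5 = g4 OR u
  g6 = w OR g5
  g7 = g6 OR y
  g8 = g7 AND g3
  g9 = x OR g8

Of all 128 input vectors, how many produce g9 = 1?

64

g9 = x OR g8 must be 1, so at least one of x, g8 is 1.
Enumerating the 128 input combinations, 64 give g9 = 1 and 64 give g9 = 0.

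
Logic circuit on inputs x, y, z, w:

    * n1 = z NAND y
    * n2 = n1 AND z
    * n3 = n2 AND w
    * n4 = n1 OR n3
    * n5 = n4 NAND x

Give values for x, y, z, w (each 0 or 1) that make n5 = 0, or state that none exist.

Check with x=1, y=0, z=1, w=0:
n1 = z NAND y = 1 NAND 0 = 1
n2 = n1 AND z = 1 AND 1 = 1
n3 = n2 AND w = 1 AND 0 = 0
n4 = n1 OR n3 = 1 OR 0 = 1
n5 = n4 NAND x = 1 NAND 1 = 0
So n5 = 0 as required.

x=1, y=0, z=1, w=0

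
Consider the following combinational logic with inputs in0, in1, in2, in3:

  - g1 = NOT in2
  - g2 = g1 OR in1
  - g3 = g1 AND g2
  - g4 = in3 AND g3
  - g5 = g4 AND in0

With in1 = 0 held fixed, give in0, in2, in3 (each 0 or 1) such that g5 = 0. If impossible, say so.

in0=1, in2=0, in3=0

g5 = g4 AND in0 must be 0, so at least one of g4, in0 is 0.
Check with in1 = 0 and in0=1, in2=0, in3=0:
g1 = NOT in2 = NOT 0 = 1
g2 = g1 OR in1 = 1 OR 0 = 1
g3 = g1 AND g2 = 1 AND 1 = 1
g4 = in3 AND g3 = 0 AND 1 = 0
g5 = g4 AND in0 = 0 AND 1 = 0
So g5 = 0.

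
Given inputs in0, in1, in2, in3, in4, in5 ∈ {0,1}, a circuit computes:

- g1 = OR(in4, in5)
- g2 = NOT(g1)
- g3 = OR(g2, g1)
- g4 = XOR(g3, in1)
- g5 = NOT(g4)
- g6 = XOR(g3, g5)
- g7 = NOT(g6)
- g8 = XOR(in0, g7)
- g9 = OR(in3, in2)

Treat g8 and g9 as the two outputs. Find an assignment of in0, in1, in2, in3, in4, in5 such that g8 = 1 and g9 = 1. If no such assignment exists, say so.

Check with in0=0 in1=1 in2=1 in3=1 in4=0 in5=0:
g1 = OR(in4, in5) = OR(0, 0) = 0
g2 = NOT(g1) = NOT 0 = 1
g3 = OR(g2, g1) = OR(1, 0) = 1
g4 = XOR(g3, in1) = XOR(1, 1) = 0
g5 = NOT(g4) = NOT 0 = 1
g6 = XOR(g3, g5) = XOR(1, 1) = 0
g7 = NOT(g6) = NOT 0 = 1
g8 = XOR(in0, g7) = XOR(0, 1) = 1
g9 = OR(in3, in2) = OR(1, 1) = 1
So g8 = 1 and g9 = 1.

in0=0 in1=1 in2=1 in3=1 in4=0 in5=0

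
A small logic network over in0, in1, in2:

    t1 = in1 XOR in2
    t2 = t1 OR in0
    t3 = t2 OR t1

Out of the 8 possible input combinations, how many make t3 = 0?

t3 = t2 OR t1 must be 0, so both t2 = 0 and t1 = 0.
Enumerating the 8 input combinations, 2 give t3 = 0 and 6 give t3 = 1.

2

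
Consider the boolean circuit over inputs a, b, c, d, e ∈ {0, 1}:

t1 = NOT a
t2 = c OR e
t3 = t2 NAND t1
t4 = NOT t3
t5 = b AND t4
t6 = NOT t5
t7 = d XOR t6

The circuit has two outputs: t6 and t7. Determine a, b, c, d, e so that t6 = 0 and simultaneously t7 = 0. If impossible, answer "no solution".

Check with a=0 b=1 c=0 d=0 e=1:
t1 = NOT a = NOT 0 = 1
t2 = c OR e = 0 OR 1 = 1
t3 = t2 NAND t1 = 1 NAND 1 = 0
t4 = NOT t3 = NOT 0 = 1
t5 = b AND t4 = 1 AND 1 = 1
t6 = NOT t5 = NOT 1 = 0
t7 = d XOR t6 = 0 XOR 0 = 0
So t6 = 0 and t7 = 0.

a=0 b=1 c=0 d=0 e=1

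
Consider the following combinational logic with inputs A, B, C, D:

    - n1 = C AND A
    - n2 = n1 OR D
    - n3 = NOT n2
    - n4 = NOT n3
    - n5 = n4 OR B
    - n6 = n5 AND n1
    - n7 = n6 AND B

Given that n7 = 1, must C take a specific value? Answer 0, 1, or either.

1

n7 = n6 AND B must be 1, so both n6 = 1 and B = 1.
n6 = n5 AND n1 must be 1, so both n5 = 1 and n1 = 1.
n5 = n4 OR B must be 1, so at least one of n4, B is 1.
Every assignment with n7 = 1 has C = 1; there are 2 such assignment(s).
  A=1, B=1, C=1, D=0
  A=1, B=1, C=1, D=1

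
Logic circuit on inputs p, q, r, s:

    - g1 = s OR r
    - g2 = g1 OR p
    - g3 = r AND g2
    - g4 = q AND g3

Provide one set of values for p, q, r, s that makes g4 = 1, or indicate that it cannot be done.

p=0, q=1, r=1, s=0

g4 = q AND g3 must be 1, so both q = 1 and g3 = 1.
g3 = r AND g2 must be 1, so both r = 1 and g2 = 1.
g2 = g1 OR p must be 1, so at least one of g1, p is 1.
Check with p=0, q=1, r=1, s=0:
g1 = s OR r = 0 OR 1 = 1
g2 = g1 OR p = 1 OR 0 = 1
g3 = r AND g2 = 1 AND 1 = 1
g4 = q AND g3 = 1 AND 1 = 1
So g4 = 1 as required.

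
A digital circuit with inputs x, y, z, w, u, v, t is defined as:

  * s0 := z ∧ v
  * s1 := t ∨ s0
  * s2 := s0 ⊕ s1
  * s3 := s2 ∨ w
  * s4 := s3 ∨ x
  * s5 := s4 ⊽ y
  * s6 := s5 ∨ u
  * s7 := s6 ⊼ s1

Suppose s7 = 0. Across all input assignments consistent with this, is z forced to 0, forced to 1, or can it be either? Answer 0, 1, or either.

Both values of z occur among assignments with s7 = 0:
  z=0: x=0, y=0, z=0, w=0, u=1, v=0, t=1
  z=1: x=0, y=0, z=1, w=0, u=0, v=1, t=0

either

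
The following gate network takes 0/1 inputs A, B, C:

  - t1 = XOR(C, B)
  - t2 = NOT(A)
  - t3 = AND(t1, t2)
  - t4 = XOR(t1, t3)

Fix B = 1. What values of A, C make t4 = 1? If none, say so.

A=1 C=0

Check with B = 1 and A=1, C=0:
t1 = XOR(C, B) = XOR(0, 1) = 1
t2 = NOT(A) = NOT 1 = 0
t3 = AND(t1, t2) = AND(1, 0) = 0
t4 = XOR(t1, t3) = XOR(1, 0) = 1
So t4 = 1.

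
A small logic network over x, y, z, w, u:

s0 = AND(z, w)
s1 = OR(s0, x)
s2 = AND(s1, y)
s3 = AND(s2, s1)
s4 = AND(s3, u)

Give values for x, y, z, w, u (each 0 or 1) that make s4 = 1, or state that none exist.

x=0, y=1, z=1, w=1, u=1

s4 = AND(s3, u) must be 1, so both s3 = 1 and u = 1.
s3 = AND(s2, s1) must be 1, so both s2 = 1 and s1 = 1.
s2 = AND(s1, y) must be 1, so both s1 = 1 and y = 1.
Check with x=0, y=1, z=1, w=1, u=1:
s0 = AND(z, w) = AND(1, 1) = 1
s1 = OR(s0, x) = OR(1, 0) = 1
s2 = AND(s1, y) = AND(1, 1) = 1
s3 = AND(s2, s1) = AND(1, 1) = 1
s4 = AND(s3, u) = AND(1, 1) = 1
So s4 = 1 as required.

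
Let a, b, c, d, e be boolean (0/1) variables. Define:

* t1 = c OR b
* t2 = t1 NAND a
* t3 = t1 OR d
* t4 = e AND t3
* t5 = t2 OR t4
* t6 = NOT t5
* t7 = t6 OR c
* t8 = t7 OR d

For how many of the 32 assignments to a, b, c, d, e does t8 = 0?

t8 = t7 OR d must be 0, so both t7 = 0 and d = 0.
t7 = t6 OR c must be 0, so both t6 = 0 and c = 0.
Enumerating the 32 input combinations, 7 give t8 = 0 and 25 give t8 = 1.

7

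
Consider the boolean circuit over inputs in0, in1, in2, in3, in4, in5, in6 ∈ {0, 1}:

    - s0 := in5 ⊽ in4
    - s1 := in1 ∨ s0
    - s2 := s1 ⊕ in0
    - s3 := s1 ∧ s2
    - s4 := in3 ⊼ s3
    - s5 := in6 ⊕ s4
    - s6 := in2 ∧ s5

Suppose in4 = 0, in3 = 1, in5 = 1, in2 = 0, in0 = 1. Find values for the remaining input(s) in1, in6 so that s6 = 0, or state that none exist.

in1=0 in6=1

s6 = in2 ∧ s5 must be 0, so at least one of in2, s5 is 0.
Check with in4 = 0, in3 = 1, in5 = 1, in2 = 0, in0 = 1 and in1=0, in6=1:
s0 = in5 ⊽ in4 = 1 ⊽ 0 = 0
s1 = in1 ∨ s0 = 0 ∨ 0 = 0
s2 = s1 ⊕ in0 = 0 ⊕ 1 = 1
s3 = s1 ∧ s2 = 0 ∧ 1 = 0
s4 = in3 ⊼ s3 = 1 ⊼ 0 = 1
s5 = in6 ⊕ s4 = 1 ⊕ 1 = 0
s6 = in2 ∧ s5 = 0 ∧ 0 = 0
So s6 = 0.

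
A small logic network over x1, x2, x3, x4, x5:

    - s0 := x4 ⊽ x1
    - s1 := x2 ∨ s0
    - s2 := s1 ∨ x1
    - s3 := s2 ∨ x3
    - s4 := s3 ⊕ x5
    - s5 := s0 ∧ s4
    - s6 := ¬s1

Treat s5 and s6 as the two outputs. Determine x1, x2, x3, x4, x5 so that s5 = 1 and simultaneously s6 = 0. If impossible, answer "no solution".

Check with x1=0, x2=1, x3=1, x4=0, x5=0:
s0 = x4 ⊽ x1 = 0 ⊽ 0 = 1
s1 = x2 ∨ s0 = 1 ∨ 1 = 1
s2 = s1 ∨ x1 = 1 ∨ 0 = 1
s3 = s2 ∨ x3 = 1 ∨ 1 = 1
s4 = s3 ⊕ x5 = 1 ⊕ 0 = 1
s5 = s0 ∧ s4 = 1 ∧ 1 = 1
s6 = ¬s1 = ¬1 = 0
So s5 = 1 and s6 = 0.

x1=0, x2=1, x3=1, x4=0, x5=0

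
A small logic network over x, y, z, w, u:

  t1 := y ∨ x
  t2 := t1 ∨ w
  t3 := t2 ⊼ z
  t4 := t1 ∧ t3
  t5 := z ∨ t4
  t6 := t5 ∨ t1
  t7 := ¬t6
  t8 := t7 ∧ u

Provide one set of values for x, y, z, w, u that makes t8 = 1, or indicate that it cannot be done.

t8 = t7 ∧ u must be 1, so both t7 = 1 and u = 1.
t7 = ¬t6 must be 1, so t6 = 0.
t6 = t5 ∨ t1 must be 0, so both t5 = 0 and t1 = 0.
Check with x=0, y=0, z=0, w=0, u=1:
t1 = y ∨ x = 0 ∨ 0 = 0
t2 = t1 ∨ w = 0 ∨ 0 = 0
t3 = t2 ⊼ z = 0 ⊼ 0 = 1
t4 = t1 ∧ t3 = 0 ∧ 1 = 0
t5 = z ∨ t4 = 0 ∨ 0 = 0
t6 = t5 ∨ t1 = 0 ∨ 0 = 0
t7 = ¬t6 = ¬0 = 1
t8 = t7 ∧ u = 1 ∧ 1 = 1
So t8 = 1 as required.

x=0, y=0, z=0, w=0, u=1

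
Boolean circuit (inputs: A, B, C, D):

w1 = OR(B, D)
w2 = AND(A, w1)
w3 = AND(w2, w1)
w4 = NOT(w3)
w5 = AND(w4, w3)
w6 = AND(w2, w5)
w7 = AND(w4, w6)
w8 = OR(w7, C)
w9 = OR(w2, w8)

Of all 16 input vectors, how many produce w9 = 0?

w9 = OR(w2, w8) must be 0, so both w2 = 0 and w8 = 0.
w2 = AND(A, w1) must be 0, so at least one of A, w1 is 0.
w8 = OR(w7, C) must be 0, so both w7 = 0 and C = 0.
Satisfying assignments:
  A=0, B=0, C=0, D=0
  A=0, B=0, C=0, D=1
  A=0, B=1, C=0, D=0
  A=0, B=1, C=0, D=1
  A=1, B=0, C=0, D=0

5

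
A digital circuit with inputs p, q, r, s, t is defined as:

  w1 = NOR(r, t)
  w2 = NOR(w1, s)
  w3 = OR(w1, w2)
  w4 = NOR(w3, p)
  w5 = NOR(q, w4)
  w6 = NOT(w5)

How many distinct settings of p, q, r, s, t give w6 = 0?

w6 = NOT(w5) must be 0, so w5 = 1.
w5 = NOR(q, w4) must be 1, so both q = 0 and w4 = 0.
Enumerating the 32 input combinations, 13 give w6 = 0 and 19 give w6 = 1.

13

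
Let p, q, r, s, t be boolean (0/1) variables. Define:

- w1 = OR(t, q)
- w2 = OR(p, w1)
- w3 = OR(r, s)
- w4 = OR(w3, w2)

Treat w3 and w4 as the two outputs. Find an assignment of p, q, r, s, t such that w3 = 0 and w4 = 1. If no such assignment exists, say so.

Check with p=1, q=0, r=0, s=0, t=1:
w1 = OR(t, q) = OR(1, 0) = 1
w2 = OR(p, w1) = OR(1, 1) = 1
w3 = OR(r, s) = OR(0, 0) = 0
w4 = OR(w3, w2) = OR(0, 1) = 1
So w3 = 0 and w4 = 1.

p=1, q=0, r=0, s=0, t=1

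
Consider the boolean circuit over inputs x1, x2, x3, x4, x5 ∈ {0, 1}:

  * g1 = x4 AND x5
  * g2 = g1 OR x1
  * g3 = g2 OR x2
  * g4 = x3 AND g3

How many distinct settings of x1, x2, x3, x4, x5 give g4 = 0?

19

g4 = x3 AND g3 must be 0, so at least one of x3, g3 is 0.
Enumerating the 32 input combinations, 19 give g4 = 0 and 13 give g4 = 1.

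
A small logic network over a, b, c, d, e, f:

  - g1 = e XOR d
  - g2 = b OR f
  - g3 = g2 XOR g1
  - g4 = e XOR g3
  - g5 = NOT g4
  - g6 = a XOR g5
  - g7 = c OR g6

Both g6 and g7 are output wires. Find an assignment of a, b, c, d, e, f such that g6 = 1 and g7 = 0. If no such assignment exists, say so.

Across all 64 input combinations, none give both g6 = 1 and g7 = 0.

no solution exists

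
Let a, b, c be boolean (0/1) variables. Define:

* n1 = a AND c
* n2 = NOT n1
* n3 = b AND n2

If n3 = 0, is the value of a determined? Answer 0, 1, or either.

Both values of a occur among assignments with n3 = 0:
  a=0: a=0, b=0, c=0
  a=1: a=1, b=0, c=0

either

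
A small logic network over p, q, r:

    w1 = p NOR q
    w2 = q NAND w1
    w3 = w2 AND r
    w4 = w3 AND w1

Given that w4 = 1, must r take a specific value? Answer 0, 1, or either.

1

w4 = w3 AND w1 must be 1, so both w3 = 1 and w1 = 1.
w3 = w2 AND r must be 1, so both w2 = 1 and r = 1.
Every assignment with w4 = 1 has r = 1; there are 1 such assignment(s).
  p=0, q=0, r=1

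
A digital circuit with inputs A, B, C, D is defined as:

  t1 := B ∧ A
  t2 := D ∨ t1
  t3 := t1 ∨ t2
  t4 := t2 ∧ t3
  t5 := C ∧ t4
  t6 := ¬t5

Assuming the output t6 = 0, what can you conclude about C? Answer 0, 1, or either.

1

t6 = ¬t5 must be 0, so t5 = 1.
t5 = C ∧ t4 must be 1, so both C = 1 and t4 = 1.
t4 = t2 ∧ t3 must be 1, so both t2 = 1 and t3 = 1.
Every assignment with t6 = 0 has C = 1; there are 5 such assignment(s).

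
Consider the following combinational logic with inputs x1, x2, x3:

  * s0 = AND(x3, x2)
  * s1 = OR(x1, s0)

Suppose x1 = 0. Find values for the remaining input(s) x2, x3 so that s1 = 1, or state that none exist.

s1 = OR(x1, s0) must be 1, so at least one of x1, s0 is 1.
Check with x1 = 0 and x2=1, x3=1:
s0 = AND(x3, x2) = AND(1, 1) = 1
s1 = OR(x1, s0) = OR(0, 1) = 1
So s1 = 1.

x2=1 x3=1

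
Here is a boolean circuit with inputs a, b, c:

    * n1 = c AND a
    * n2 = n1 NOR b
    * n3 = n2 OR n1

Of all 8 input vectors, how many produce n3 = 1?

5

n3 = n2 OR n1 must be 1, so at least one of n2, n1 is 1.
Satisfying assignments:
  a=0, b=0, c=0
  a=0, b=0, c=1
  a=1, b=0, c=0
  a=1, b=0, c=1
  a=1, b=1, c=1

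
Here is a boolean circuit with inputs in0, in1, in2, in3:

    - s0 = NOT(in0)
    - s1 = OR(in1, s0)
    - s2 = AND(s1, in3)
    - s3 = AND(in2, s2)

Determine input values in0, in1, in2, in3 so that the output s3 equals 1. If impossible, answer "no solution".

in0=0 in1=0 in2=1 in3=1

s3 = AND(in2, s2) must be 1, so both in2 = 1 and s2 = 1.
s2 = AND(s1, in3) must be 1, so both s1 = 1 and in3 = 1.
s1 = OR(in1, s0) must be 1, so at least one of in1, s0 is 1.
Check with in0=0 in1=0 in2=1 in3=1:
s0 = NOT(in0) = NOT 0 = 1
s1 = OR(in1, s0) = OR(0, 1) = 1
s2 = AND(s1, in3) = AND(1, 1) = 1
s3 = AND(in2, s2) = AND(1, 1) = 1
So s3 = 1 as required.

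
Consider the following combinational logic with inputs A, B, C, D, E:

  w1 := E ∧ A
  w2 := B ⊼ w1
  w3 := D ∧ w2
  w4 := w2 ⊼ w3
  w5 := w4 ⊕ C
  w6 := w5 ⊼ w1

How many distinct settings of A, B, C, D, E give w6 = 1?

28

w6 = w5 ⊼ w1 must be 1, so at least one of w5, w1 is 0.
Enumerating the 32 input combinations, 28 give w6 = 1 and 4 give w6 = 0.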